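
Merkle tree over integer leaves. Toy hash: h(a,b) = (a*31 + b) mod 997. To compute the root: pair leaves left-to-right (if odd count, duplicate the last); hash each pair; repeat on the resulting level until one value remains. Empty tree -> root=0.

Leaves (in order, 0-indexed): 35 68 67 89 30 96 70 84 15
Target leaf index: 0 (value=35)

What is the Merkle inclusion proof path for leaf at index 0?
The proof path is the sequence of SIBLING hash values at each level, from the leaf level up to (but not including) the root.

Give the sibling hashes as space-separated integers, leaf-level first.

Answer: 68 172 162 996

Derivation:
L0 (leaves): [35, 68, 67, 89, 30, 96, 70, 84, 15], target index=0
L1: h(35,68)=(35*31+68)%997=156 [pair 0] h(67,89)=(67*31+89)%997=172 [pair 1] h(30,96)=(30*31+96)%997=29 [pair 2] h(70,84)=(70*31+84)%997=260 [pair 3] h(15,15)=(15*31+15)%997=480 [pair 4] -> [156, 172, 29, 260, 480]
  Sibling for proof at L0: 68
L2: h(156,172)=(156*31+172)%997=23 [pair 0] h(29,260)=(29*31+260)%997=162 [pair 1] h(480,480)=(480*31+480)%997=405 [pair 2] -> [23, 162, 405]
  Sibling for proof at L1: 172
L3: h(23,162)=(23*31+162)%997=875 [pair 0] h(405,405)=(405*31+405)%997=996 [pair 1] -> [875, 996]
  Sibling for proof at L2: 162
L4: h(875,996)=(875*31+996)%997=205 [pair 0] -> [205]
  Sibling for proof at L3: 996
Root: 205
Proof path (sibling hashes from leaf to root): [68, 172, 162, 996]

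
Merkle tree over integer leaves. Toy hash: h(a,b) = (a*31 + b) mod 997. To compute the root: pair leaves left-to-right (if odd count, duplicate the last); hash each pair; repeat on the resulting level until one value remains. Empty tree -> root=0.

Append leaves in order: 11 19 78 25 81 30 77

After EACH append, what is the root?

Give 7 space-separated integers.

Answer: 11 360 695 642 155 517 440

Derivation:
After append 11 (leaves=[11]):
  L0: [11]
  root=11
After append 19 (leaves=[11, 19]):
  L0: [11, 19]
  L1: h(11,19)=(11*31+19)%997=360 -> [360]
  root=360
After append 78 (leaves=[11, 19, 78]):
  L0: [11, 19, 78]
  L1: h(11,19)=(11*31+19)%997=360 h(78,78)=(78*31+78)%997=502 -> [360, 502]
  L2: h(360,502)=(360*31+502)%997=695 -> [695]
  root=695
After append 25 (leaves=[11, 19, 78, 25]):
  L0: [11, 19, 78, 25]
  L1: h(11,19)=(11*31+19)%997=360 h(78,25)=(78*31+25)%997=449 -> [360, 449]
  L2: h(360,449)=(360*31+449)%997=642 -> [642]
  root=642
After append 81 (leaves=[11, 19, 78, 25, 81]):
  L0: [11, 19, 78, 25, 81]
  L1: h(11,19)=(11*31+19)%997=360 h(78,25)=(78*31+25)%997=449 h(81,81)=(81*31+81)%997=598 -> [360, 449, 598]
  L2: h(360,449)=(360*31+449)%997=642 h(598,598)=(598*31+598)%997=193 -> [642, 193]
  L3: h(642,193)=(642*31+193)%997=155 -> [155]
  root=155
After append 30 (leaves=[11, 19, 78, 25, 81, 30]):
  L0: [11, 19, 78, 25, 81, 30]
  L1: h(11,19)=(11*31+19)%997=360 h(78,25)=(78*31+25)%997=449 h(81,30)=(81*31+30)%997=547 -> [360, 449, 547]
  L2: h(360,449)=(360*31+449)%997=642 h(547,547)=(547*31+547)%997=555 -> [642, 555]
  L3: h(642,555)=(642*31+555)%997=517 -> [517]
  root=517
After append 77 (leaves=[11, 19, 78, 25, 81, 30, 77]):
  L0: [11, 19, 78, 25, 81, 30, 77]
  L1: h(11,19)=(11*31+19)%997=360 h(78,25)=(78*31+25)%997=449 h(81,30)=(81*31+30)%997=547 h(77,77)=(77*31+77)%997=470 -> [360, 449, 547, 470]
  L2: h(360,449)=(360*31+449)%997=642 h(547,470)=(547*31+470)%997=478 -> [642, 478]
  L3: h(642,478)=(642*31+478)%997=440 -> [440]
  root=440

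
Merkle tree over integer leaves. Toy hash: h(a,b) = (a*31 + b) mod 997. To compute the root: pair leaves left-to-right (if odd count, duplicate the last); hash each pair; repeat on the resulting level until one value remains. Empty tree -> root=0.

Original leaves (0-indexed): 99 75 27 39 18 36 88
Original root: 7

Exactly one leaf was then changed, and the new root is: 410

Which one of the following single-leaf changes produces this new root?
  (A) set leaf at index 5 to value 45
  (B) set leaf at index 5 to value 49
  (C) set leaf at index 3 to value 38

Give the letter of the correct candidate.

Answer: B

Derivation:
Original leaves: [99, 75, 27, 39, 18, 36, 88]
Target new root: 410
Try each candidate change and compute the resulting root:
Candidate A: set leaf[5] = 45 -> leaves = [99, 75, 27, 39, 18, 45, 88]
  L0: [99, 75, 27, 39, 18, 45, 88]
  L1: h(99,75)=(99*31+75)%997=153 h(27,39)=(27*31+39)%997=876 h(18,45)=(18*31+45)%997=603 h(88,88)=(88*31+88)%997=822 -> [153, 876, 603, 822]
  L2: h(153,876)=(153*31+876)%997=634 h(603,822)=(603*31+822)%997=572 -> [634, 572]
  L3: h(634,572)=(634*31+572)%997=286 -> [286]
  root = 286 != target 410
Candidate B: set leaf[5] = 49 -> leaves = [99, 75, 27, 39, 18, 49, 88]
  L0: [99, 75, 27, 39, 18, 49, 88]
  L1: h(99,75)=(99*31+75)%997=153 h(27,39)=(27*31+39)%997=876 h(18,49)=(18*31+49)%997=607 h(88,88)=(88*31+88)%997=822 -> [153, 876, 607, 822]
  L2: h(153,876)=(153*31+876)%997=634 h(607,822)=(607*31+822)%997=696 -> [634, 696]
  L3: h(634,696)=(634*31+696)%997=410 -> [410]
  root = 410 == target 410  ** MATCH **
Candidate C: set leaf[3] = 38 -> leaves = [99, 75, 27, 38, 18, 36, 88]
  L0: [99, 75, 27, 38, 18, 36, 88]
  L1: h(99,75)=(99*31+75)%997=153 h(27,38)=(27*31+38)%997=875 h(18,36)=(18*31+36)%997=594 h(88,88)=(88*31+88)%997=822 -> [153, 875, 594, 822]
  L2: h(153,875)=(153*31+875)%997=633 h(594,822)=(594*31+822)%997=293 -> [633, 293]
  L3: h(633,293)=(633*31+293)%997=973 -> [973]
  root = 973 != target 410
Candidate B produces the target root.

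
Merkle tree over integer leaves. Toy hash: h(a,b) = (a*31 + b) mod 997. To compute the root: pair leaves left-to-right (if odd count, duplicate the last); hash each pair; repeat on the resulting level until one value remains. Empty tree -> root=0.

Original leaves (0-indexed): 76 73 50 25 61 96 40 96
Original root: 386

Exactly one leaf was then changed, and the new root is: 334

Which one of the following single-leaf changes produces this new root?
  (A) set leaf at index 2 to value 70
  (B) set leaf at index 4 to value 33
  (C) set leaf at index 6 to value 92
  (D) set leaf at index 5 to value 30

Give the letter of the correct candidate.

Answer: D

Derivation:
Original leaves: [76, 73, 50, 25, 61, 96, 40, 96]
Target new root: 334
Try each candidate change and compute the resulting root:
Candidate A: set leaf[2] = 70 -> leaves = [76, 73, 70, 25, 61, 96, 40, 96]
  L0: [76, 73, 70, 25, 61, 96, 40, 96]
  L1: h(76,73)=(76*31+73)%997=435 h(70,25)=(70*31+25)%997=201 h(61,96)=(61*31+96)%997=990 h(40,96)=(40*31+96)%997=339 -> [435, 201, 990, 339]
  L2: h(435,201)=(435*31+201)%997=725 h(990,339)=(990*31+339)%997=122 -> [725, 122]
  L3: h(725,122)=(725*31+122)%997=663 -> [663]
  root = 663 != target 334
Candidate B: set leaf[4] = 33 -> leaves = [76, 73, 50, 25, 33, 96, 40, 96]
  L0: [76, 73, 50, 25, 33, 96, 40, 96]
  L1: h(76,73)=(76*31+73)%997=435 h(50,25)=(50*31+25)%997=578 h(33,96)=(33*31+96)%997=122 h(40,96)=(40*31+96)%997=339 -> [435, 578, 122, 339]
  L2: h(435,578)=(435*31+578)%997=105 h(122,339)=(122*31+339)%997=133 -> [105, 133]
  L3: h(105,133)=(105*31+133)%997=397 -> [397]
  root = 397 != target 334
Candidate C: set leaf[6] = 92 -> leaves = [76, 73, 50, 25, 61, 96, 92, 96]
  L0: [76, 73, 50, 25, 61, 96, 92, 96]
  L1: h(76,73)=(76*31+73)%997=435 h(50,25)=(50*31+25)%997=578 h(61,96)=(61*31+96)%997=990 h(92,96)=(92*31+96)%997=954 -> [435, 578, 990, 954]
  L2: h(435,578)=(435*31+578)%997=105 h(990,954)=(990*31+954)%997=737 -> [105, 737]
  L3: h(105,737)=(105*31+737)%997=4 -> [4]
  root = 4 != target 334
Candidate D: set leaf[5] = 30 -> leaves = [76, 73, 50, 25, 61, 30, 40, 96]
  L0: [76, 73, 50, 25, 61, 30, 40, 96]
  L1: h(76,73)=(76*31+73)%997=435 h(50,25)=(50*31+25)%997=578 h(61,30)=(61*31+30)%997=924 h(40,96)=(40*31+96)%997=339 -> [435, 578, 924, 339]
  L2: h(435,578)=(435*31+578)%997=105 h(924,339)=(924*31+339)%997=70 -> [105, 70]
  L3: h(105,70)=(105*31+70)%997=334 -> [334]
  root = 334 == target 334  ** MATCH **
Candidate D produces the target root.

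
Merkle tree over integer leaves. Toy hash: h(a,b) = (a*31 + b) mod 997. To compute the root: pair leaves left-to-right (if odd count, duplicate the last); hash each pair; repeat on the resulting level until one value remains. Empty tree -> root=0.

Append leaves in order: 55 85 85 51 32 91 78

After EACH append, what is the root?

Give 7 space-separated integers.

After append 55 (leaves=[55]):
  L0: [55]
  root=55
After append 85 (leaves=[55, 85]):
  L0: [55, 85]
  L1: h(55,85)=(55*31+85)%997=793 -> [793]
  root=793
After append 85 (leaves=[55, 85, 85]):
  L0: [55, 85, 85]
  L1: h(55,85)=(55*31+85)%997=793 h(85,85)=(85*31+85)%997=726 -> [793, 726]
  L2: h(793,726)=(793*31+726)%997=384 -> [384]
  root=384
After append 51 (leaves=[55, 85, 85, 51]):
  L0: [55, 85, 85, 51]
  L1: h(55,85)=(55*31+85)%997=793 h(85,51)=(85*31+51)%997=692 -> [793, 692]
  L2: h(793,692)=(793*31+692)%997=350 -> [350]
  root=350
After append 32 (leaves=[55, 85, 85, 51, 32]):
  L0: [55, 85, 85, 51, 32]
  L1: h(55,85)=(55*31+85)%997=793 h(85,51)=(85*31+51)%997=692 h(32,32)=(32*31+32)%997=27 -> [793, 692, 27]
  L2: h(793,692)=(793*31+692)%997=350 h(27,27)=(27*31+27)%997=864 -> [350, 864]
  L3: h(350,864)=(350*31+864)%997=747 -> [747]
  root=747
After append 91 (leaves=[55, 85, 85, 51, 32, 91]):
  L0: [55, 85, 85, 51, 32, 91]
  L1: h(55,85)=(55*31+85)%997=793 h(85,51)=(85*31+51)%997=692 h(32,91)=(32*31+91)%997=86 -> [793, 692, 86]
  L2: h(793,692)=(793*31+692)%997=350 h(86,86)=(86*31+86)%997=758 -> [350, 758]
  L3: h(350,758)=(350*31+758)%997=641 -> [641]
  root=641
After append 78 (leaves=[55, 85, 85, 51, 32, 91, 78]):
  L0: [55, 85, 85, 51, 32, 91, 78]
  L1: h(55,85)=(55*31+85)%997=793 h(85,51)=(85*31+51)%997=692 h(32,91)=(32*31+91)%997=86 h(78,78)=(78*31+78)%997=502 -> [793, 692, 86, 502]
  L2: h(793,692)=(793*31+692)%997=350 h(86,502)=(86*31+502)%997=177 -> [350, 177]
  L3: h(350,177)=(350*31+177)%997=60 -> [60]
  root=60

Answer: 55 793 384 350 747 641 60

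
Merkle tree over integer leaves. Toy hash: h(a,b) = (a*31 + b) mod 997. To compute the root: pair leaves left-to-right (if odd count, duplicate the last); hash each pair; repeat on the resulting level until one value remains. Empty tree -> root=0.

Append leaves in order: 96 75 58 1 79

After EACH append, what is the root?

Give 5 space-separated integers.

Answer: 96 60 725 668 907

Derivation:
After append 96 (leaves=[96]):
  L0: [96]
  root=96
After append 75 (leaves=[96, 75]):
  L0: [96, 75]
  L1: h(96,75)=(96*31+75)%997=60 -> [60]
  root=60
After append 58 (leaves=[96, 75, 58]):
  L0: [96, 75, 58]
  L1: h(96,75)=(96*31+75)%997=60 h(58,58)=(58*31+58)%997=859 -> [60, 859]
  L2: h(60,859)=(60*31+859)%997=725 -> [725]
  root=725
After append 1 (leaves=[96, 75, 58, 1]):
  L0: [96, 75, 58, 1]
  L1: h(96,75)=(96*31+75)%997=60 h(58,1)=(58*31+1)%997=802 -> [60, 802]
  L2: h(60,802)=(60*31+802)%997=668 -> [668]
  root=668
After append 79 (leaves=[96, 75, 58, 1, 79]):
  L0: [96, 75, 58, 1, 79]
  L1: h(96,75)=(96*31+75)%997=60 h(58,1)=(58*31+1)%997=802 h(79,79)=(79*31+79)%997=534 -> [60, 802, 534]
  L2: h(60,802)=(60*31+802)%997=668 h(534,534)=(534*31+534)%997=139 -> [668, 139]
  L3: h(668,139)=(668*31+139)%997=907 -> [907]
  root=907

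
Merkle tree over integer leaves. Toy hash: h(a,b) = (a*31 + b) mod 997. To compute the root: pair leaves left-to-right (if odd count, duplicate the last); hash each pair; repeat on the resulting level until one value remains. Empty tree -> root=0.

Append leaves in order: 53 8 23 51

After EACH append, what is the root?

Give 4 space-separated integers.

After append 53 (leaves=[53]):
  L0: [53]
  root=53
After append 8 (leaves=[53, 8]):
  L0: [53, 8]
  L1: h(53,8)=(53*31+8)%997=654 -> [654]
  root=654
After append 23 (leaves=[53, 8, 23]):
  L0: [53, 8, 23]
  L1: h(53,8)=(53*31+8)%997=654 h(23,23)=(23*31+23)%997=736 -> [654, 736]
  L2: h(654,736)=(654*31+736)%997=73 -> [73]
  root=73
After append 51 (leaves=[53, 8, 23, 51]):
  L0: [53, 8, 23, 51]
  L1: h(53,8)=(53*31+8)%997=654 h(23,51)=(23*31+51)%997=764 -> [654, 764]
  L2: h(654,764)=(654*31+764)%997=101 -> [101]
  root=101

Answer: 53 654 73 101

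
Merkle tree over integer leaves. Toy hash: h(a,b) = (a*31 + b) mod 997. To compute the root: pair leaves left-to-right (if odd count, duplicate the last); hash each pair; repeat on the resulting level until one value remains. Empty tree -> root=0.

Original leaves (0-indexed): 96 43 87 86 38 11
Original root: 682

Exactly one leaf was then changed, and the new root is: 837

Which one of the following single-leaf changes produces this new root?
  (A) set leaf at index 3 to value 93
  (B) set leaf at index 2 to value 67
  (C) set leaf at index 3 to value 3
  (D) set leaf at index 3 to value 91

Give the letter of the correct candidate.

Answer: D

Derivation:
Original leaves: [96, 43, 87, 86, 38, 11]
Target new root: 837
Try each candidate change and compute the resulting root:
Candidate A: set leaf[3] = 93 -> leaves = [96, 43, 87, 93, 38, 11]
  L0: [96, 43, 87, 93, 38, 11]
  L1: h(96,43)=(96*31+43)%997=28 h(87,93)=(87*31+93)%997=796 h(38,11)=(38*31+11)%997=192 -> [28, 796, 192]
  L2: h(28,796)=(28*31+796)%997=667 h(192,192)=(192*31+192)%997=162 -> [667, 162]
  L3: h(667,162)=(667*31+162)%997=899 -> [899]
  root = 899 != target 837
Candidate B: set leaf[2] = 67 -> leaves = [96, 43, 67, 86, 38, 11]
  L0: [96, 43, 67, 86, 38, 11]
  L1: h(96,43)=(96*31+43)%997=28 h(67,86)=(67*31+86)%997=169 h(38,11)=(38*31+11)%997=192 -> [28, 169, 192]
  L2: h(28,169)=(28*31+169)%997=40 h(192,192)=(192*31+192)%997=162 -> [40, 162]
  L3: h(40,162)=(40*31+162)%997=405 -> [405]
  root = 405 != target 837
Candidate C: set leaf[3] = 3 -> leaves = [96, 43, 87, 3, 38, 11]
  L0: [96, 43, 87, 3, 38, 11]
  L1: h(96,43)=(96*31+43)%997=28 h(87,3)=(87*31+3)%997=706 h(38,11)=(38*31+11)%997=192 -> [28, 706, 192]
  L2: h(28,706)=(28*31+706)%997=577 h(192,192)=(192*31+192)%997=162 -> [577, 162]
  L3: h(577,162)=(577*31+162)%997=103 -> [103]
  root = 103 != target 837
Candidate D: set leaf[3] = 91 -> leaves = [96, 43, 87, 91, 38, 11]
  L0: [96, 43, 87, 91, 38, 11]
  L1: h(96,43)=(96*31+43)%997=28 h(87,91)=(87*31+91)%997=794 h(38,11)=(38*31+11)%997=192 -> [28, 794, 192]
  L2: h(28,794)=(28*31+794)%997=665 h(192,192)=(192*31+192)%997=162 -> [665, 162]
  L3: h(665,162)=(665*31+162)%997=837 -> [837]
  root = 837 == target 837  ** MATCH **
Candidate D produces the target root.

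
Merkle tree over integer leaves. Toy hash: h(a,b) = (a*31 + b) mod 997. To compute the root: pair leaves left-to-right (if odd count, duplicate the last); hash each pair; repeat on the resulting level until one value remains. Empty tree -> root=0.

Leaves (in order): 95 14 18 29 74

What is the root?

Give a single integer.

Answer: 410

Derivation:
L0: [95, 14, 18, 29, 74]
L1: h(95,14)=(95*31+14)%997=965 h(18,29)=(18*31+29)%997=587 h(74,74)=(74*31+74)%997=374 -> [965, 587, 374]
L2: h(965,587)=(965*31+587)%997=592 h(374,374)=(374*31+374)%997=4 -> [592, 4]
L3: h(592,4)=(592*31+4)%997=410 -> [410]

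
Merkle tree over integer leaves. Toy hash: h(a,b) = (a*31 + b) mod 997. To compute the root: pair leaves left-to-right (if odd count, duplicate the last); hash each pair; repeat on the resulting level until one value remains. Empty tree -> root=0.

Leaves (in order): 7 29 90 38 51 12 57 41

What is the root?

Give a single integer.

Answer: 393

Derivation:
L0: [7, 29, 90, 38, 51, 12, 57, 41]
L1: h(7,29)=(7*31+29)%997=246 h(90,38)=(90*31+38)%997=834 h(51,12)=(51*31+12)%997=596 h(57,41)=(57*31+41)%997=811 -> [246, 834, 596, 811]
L2: h(246,834)=(246*31+834)%997=484 h(596,811)=(596*31+811)%997=344 -> [484, 344]
L3: h(484,344)=(484*31+344)%997=393 -> [393]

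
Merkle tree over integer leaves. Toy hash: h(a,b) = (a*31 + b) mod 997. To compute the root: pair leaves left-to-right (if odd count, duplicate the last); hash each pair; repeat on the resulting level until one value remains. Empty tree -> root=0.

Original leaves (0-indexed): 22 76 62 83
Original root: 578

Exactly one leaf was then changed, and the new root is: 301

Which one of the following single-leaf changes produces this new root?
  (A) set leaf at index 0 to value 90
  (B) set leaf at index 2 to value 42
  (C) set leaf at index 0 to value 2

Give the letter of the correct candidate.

Answer: C

Derivation:
Original leaves: [22, 76, 62, 83]
Target new root: 301
Try each candidate change and compute the resulting root:
Candidate A: set leaf[0] = 90 -> leaves = [90, 76, 62, 83]
  L0: [90, 76, 62, 83]
  L1: h(90,76)=(90*31+76)%997=872 h(62,83)=(62*31+83)%997=11 -> [872, 11]
  L2: h(872,11)=(872*31+11)%997=124 -> [124]
  root = 124 != target 301
Candidate B: set leaf[2] = 42 -> leaves = [22, 76, 42, 83]
  L0: [22, 76, 42, 83]
  L1: h(22,76)=(22*31+76)%997=758 h(42,83)=(42*31+83)%997=388 -> [758, 388]
  L2: h(758,388)=(758*31+388)%997=955 -> [955]
  root = 955 != target 301
Candidate C: set leaf[0] = 2 -> leaves = [2, 76, 62, 83]
  L0: [2, 76, 62, 83]
  L1: h(2,76)=(2*31+76)%997=138 h(62,83)=(62*31+83)%997=11 -> [138, 11]
  L2: h(138,11)=(138*31+11)%997=301 -> [301]
  root = 301 == target 301  ** MATCH **
Candidate C produces the target root.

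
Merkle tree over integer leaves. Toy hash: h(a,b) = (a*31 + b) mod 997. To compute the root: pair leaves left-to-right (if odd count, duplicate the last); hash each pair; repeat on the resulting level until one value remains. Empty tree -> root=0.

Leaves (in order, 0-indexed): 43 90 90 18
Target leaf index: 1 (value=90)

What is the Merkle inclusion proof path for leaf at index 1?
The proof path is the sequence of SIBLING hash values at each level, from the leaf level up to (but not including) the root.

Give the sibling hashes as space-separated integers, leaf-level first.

L0 (leaves): [43, 90, 90, 18], target index=1
L1: h(43,90)=(43*31+90)%997=426 [pair 0] h(90,18)=(90*31+18)%997=814 [pair 1] -> [426, 814]
  Sibling for proof at L0: 43
L2: h(426,814)=(426*31+814)%997=62 [pair 0] -> [62]
  Sibling for proof at L1: 814
Root: 62
Proof path (sibling hashes from leaf to root): [43, 814]

Answer: 43 814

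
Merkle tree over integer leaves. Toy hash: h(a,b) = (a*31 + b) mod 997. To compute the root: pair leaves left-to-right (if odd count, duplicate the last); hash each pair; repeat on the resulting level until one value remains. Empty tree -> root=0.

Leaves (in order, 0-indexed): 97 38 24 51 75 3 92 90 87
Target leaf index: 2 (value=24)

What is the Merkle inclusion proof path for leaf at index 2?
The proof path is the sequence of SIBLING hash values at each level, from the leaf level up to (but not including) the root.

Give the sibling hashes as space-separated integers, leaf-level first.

Answer: 51 54 335 393

Derivation:
L0 (leaves): [97, 38, 24, 51, 75, 3, 92, 90, 87], target index=2
L1: h(97,38)=(97*31+38)%997=54 [pair 0] h(24,51)=(24*31+51)%997=795 [pair 1] h(75,3)=(75*31+3)%997=334 [pair 2] h(92,90)=(92*31+90)%997=948 [pair 3] h(87,87)=(87*31+87)%997=790 [pair 4] -> [54, 795, 334, 948, 790]
  Sibling for proof at L0: 51
L2: h(54,795)=(54*31+795)%997=475 [pair 0] h(334,948)=(334*31+948)%997=335 [pair 1] h(790,790)=(790*31+790)%997=355 [pair 2] -> [475, 335, 355]
  Sibling for proof at L1: 54
L3: h(475,335)=(475*31+335)%997=105 [pair 0] h(355,355)=(355*31+355)%997=393 [pair 1] -> [105, 393]
  Sibling for proof at L2: 335
L4: h(105,393)=(105*31+393)%997=657 [pair 0] -> [657]
  Sibling for proof at L3: 393
Root: 657
Proof path (sibling hashes from leaf to root): [51, 54, 335, 393]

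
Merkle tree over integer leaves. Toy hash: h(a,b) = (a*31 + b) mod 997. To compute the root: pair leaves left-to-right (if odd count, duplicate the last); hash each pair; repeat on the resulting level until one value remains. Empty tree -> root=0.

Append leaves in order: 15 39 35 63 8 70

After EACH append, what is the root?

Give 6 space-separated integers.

Answer: 15 504 792 820 711 701

Derivation:
After append 15 (leaves=[15]):
  L0: [15]
  root=15
After append 39 (leaves=[15, 39]):
  L0: [15, 39]
  L1: h(15,39)=(15*31+39)%997=504 -> [504]
  root=504
After append 35 (leaves=[15, 39, 35]):
  L0: [15, 39, 35]
  L1: h(15,39)=(15*31+39)%997=504 h(35,35)=(35*31+35)%997=123 -> [504, 123]
  L2: h(504,123)=(504*31+123)%997=792 -> [792]
  root=792
After append 63 (leaves=[15, 39, 35, 63]):
  L0: [15, 39, 35, 63]
  L1: h(15,39)=(15*31+39)%997=504 h(35,63)=(35*31+63)%997=151 -> [504, 151]
  L2: h(504,151)=(504*31+151)%997=820 -> [820]
  root=820
After append 8 (leaves=[15, 39, 35, 63, 8]):
  L0: [15, 39, 35, 63, 8]
  L1: h(15,39)=(15*31+39)%997=504 h(35,63)=(35*31+63)%997=151 h(8,8)=(8*31+8)%997=256 -> [504, 151, 256]
  L2: h(504,151)=(504*31+151)%997=820 h(256,256)=(256*31+256)%997=216 -> [820, 216]
  L3: h(820,216)=(820*31+216)%997=711 -> [711]
  root=711
After append 70 (leaves=[15, 39, 35, 63, 8, 70]):
  L0: [15, 39, 35, 63, 8, 70]
  L1: h(15,39)=(15*31+39)%997=504 h(35,63)=(35*31+63)%997=151 h(8,70)=(8*31+70)%997=318 -> [504, 151, 318]
  L2: h(504,151)=(504*31+151)%997=820 h(318,318)=(318*31+318)%997=206 -> [820, 206]
  L3: h(820,206)=(820*31+206)%997=701 -> [701]
  root=701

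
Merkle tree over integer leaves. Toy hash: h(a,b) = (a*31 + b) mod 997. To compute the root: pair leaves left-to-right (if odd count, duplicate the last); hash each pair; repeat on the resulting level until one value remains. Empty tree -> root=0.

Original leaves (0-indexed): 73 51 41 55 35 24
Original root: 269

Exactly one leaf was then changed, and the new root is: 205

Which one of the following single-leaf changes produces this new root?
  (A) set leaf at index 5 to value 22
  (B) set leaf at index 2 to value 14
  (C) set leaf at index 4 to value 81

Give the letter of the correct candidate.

Answer: A

Derivation:
Original leaves: [73, 51, 41, 55, 35, 24]
Target new root: 205
Try each candidate change and compute the resulting root:
Candidate A: set leaf[5] = 22 -> leaves = [73, 51, 41, 55, 35, 22]
  L0: [73, 51, 41, 55, 35, 22]
  L1: h(73,51)=(73*31+51)%997=320 h(41,55)=(41*31+55)%997=329 h(35,22)=(35*31+22)%997=110 -> [320, 329, 110]
  L2: h(320,329)=(320*31+329)%997=279 h(110,110)=(110*31+110)%997=529 -> [279, 529]
  L3: h(279,529)=(279*31+529)%997=205 -> [205]
  root = 205 == target 205  ** MATCH **
Candidate B: set leaf[2] = 14 -> leaves = [73, 51, 14, 55, 35, 24]
  L0: [73, 51, 14, 55, 35, 24]
  L1: h(73,51)=(73*31+51)%997=320 h(14,55)=(14*31+55)%997=489 h(35,24)=(35*31+24)%997=112 -> [320, 489, 112]
  L2: h(320,489)=(320*31+489)%997=439 h(112,112)=(112*31+112)%997=593 -> [439, 593]
  L3: h(439,593)=(439*31+593)%997=244 -> [244]
  root = 244 != target 205
Candidate C: set leaf[4] = 81 -> leaves = [73, 51, 41, 55, 81, 24]
  L0: [73, 51, 41, 55, 81, 24]
  L1: h(73,51)=(73*31+51)%997=320 h(41,55)=(41*31+55)%997=329 h(81,24)=(81*31+24)%997=541 -> [320, 329, 541]
  L2: h(320,329)=(320*31+329)%997=279 h(541,541)=(541*31+541)%997=363 -> [279, 363]
  L3: h(279,363)=(279*31+363)%997=39 -> [39]
  root = 39 != target 205
Candidate A produces the target root.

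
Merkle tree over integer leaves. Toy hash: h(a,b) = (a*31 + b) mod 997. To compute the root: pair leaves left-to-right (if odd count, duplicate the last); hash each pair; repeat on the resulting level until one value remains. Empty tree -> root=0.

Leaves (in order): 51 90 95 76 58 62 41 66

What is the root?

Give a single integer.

Answer: 768

Derivation:
L0: [51, 90, 95, 76, 58, 62, 41, 66]
L1: h(51,90)=(51*31+90)%997=674 h(95,76)=(95*31+76)%997=30 h(58,62)=(58*31+62)%997=863 h(41,66)=(41*31+66)%997=340 -> [674, 30, 863, 340]
L2: h(674,30)=(674*31+30)%997=984 h(863,340)=(863*31+340)%997=174 -> [984, 174]
L3: h(984,174)=(984*31+174)%997=768 -> [768]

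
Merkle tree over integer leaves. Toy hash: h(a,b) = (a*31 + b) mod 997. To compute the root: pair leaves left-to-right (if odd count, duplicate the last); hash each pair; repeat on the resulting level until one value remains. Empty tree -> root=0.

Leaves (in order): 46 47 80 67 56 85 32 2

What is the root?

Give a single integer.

L0: [46, 47, 80, 67, 56, 85, 32, 2]
L1: h(46,47)=(46*31+47)%997=476 h(80,67)=(80*31+67)%997=553 h(56,85)=(56*31+85)%997=824 h(32,2)=(32*31+2)%997=994 -> [476, 553, 824, 994]
L2: h(476,553)=(476*31+553)%997=354 h(824,994)=(824*31+994)%997=616 -> [354, 616]
L3: h(354,616)=(354*31+616)%997=623 -> [623]

Answer: 623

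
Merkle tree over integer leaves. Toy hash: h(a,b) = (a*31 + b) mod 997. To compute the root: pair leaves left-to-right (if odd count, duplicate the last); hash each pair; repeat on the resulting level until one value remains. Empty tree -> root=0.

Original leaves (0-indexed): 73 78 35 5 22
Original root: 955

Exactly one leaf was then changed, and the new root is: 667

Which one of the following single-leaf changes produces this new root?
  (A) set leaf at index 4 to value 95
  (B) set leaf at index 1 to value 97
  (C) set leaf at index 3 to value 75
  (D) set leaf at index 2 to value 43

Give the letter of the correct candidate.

Answer: D

Derivation:
Original leaves: [73, 78, 35, 5, 22]
Target new root: 667
Try each candidate change and compute the resulting root:
Candidate A: set leaf[4] = 95 -> leaves = [73, 78, 35, 5, 95]
  L0: [73, 78, 35, 5, 95]
  L1: h(73,78)=(73*31+78)%997=347 h(35,5)=(35*31+5)%997=93 h(95,95)=(95*31+95)%997=49 -> [347, 93, 49]
  L2: h(347,93)=(347*31+93)%997=880 h(49,49)=(49*31+49)%997=571 -> [880, 571]
  L3: h(880,571)=(880*31+571)%997=932 -> [932]
  root = 932 != target 667
Candidate B: set leaf[1] = 97 -> leaves = [73, 97, 35, 5, 22]
  L0: [73, 97, 35, 5, 22]
  L1: h(73,97)=(73*31+97)%997=366 h(35,5)=(35*31+5)%997=93 h(22,22)=(22*31+22)%997=704 -> [366, 93, 704]
  L2: h(366,93)=(366*31+93)%997=472 h(704,704)=(704*31+704)%997=594 -> [472, 594]
  L3: h(472,594)=(472*31+594)%997=271 -> [271]
  root = 271 != target 667
Candidate C: set leaf[3] = 75 -> leaves = [73, 78, 35, 75, 22]
  L0: [73, 78, 35, 75, 22]
  L1: h(73,78)=(73*31+78)%997=347 h(35,75)=(35*31+75)%997=163 h(22,22)=(22*31+22)%997=704 -> [347, 163, 704]
  L2: h(347,163)=(347*31+163)%997=950 h(704,704)=(704*31+704)%997=594 -> [950, 594]
  L3: h(950,594)=(950*31+594)%997=134 -> [134]
  root = 134 != target 667
Candidate D: set leaf[2] = 43 -> leaves = [73, 78, 43, 5, 22]
  L0: [73, 78, 43, 5, 22]
  L1: h(73,78)=(73*31+78)%997=347 h(43,5)=(43*31+5)%997=341 h(22,22)=(22*31+22)%997=704 -> [347, 341, 704]
  L2: h(347,341)=(347*31+341)%997=131 h(704,704)=(704*31+704)%997=594 -> [131, 594]
  L3: h(131,594)=(131*31+594)%997=667 -> [667]
  root = 667 == target 667  ** MATCH **
Candidate D produces the target root.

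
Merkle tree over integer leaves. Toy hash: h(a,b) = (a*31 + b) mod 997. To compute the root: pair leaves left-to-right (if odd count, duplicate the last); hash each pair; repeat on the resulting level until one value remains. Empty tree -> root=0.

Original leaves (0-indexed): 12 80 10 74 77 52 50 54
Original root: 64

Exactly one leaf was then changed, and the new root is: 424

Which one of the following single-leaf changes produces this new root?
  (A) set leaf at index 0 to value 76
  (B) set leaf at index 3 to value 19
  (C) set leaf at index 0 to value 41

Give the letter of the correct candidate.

Answer: A

Derivation:
Original leaves: [12, 80, 10, 74, 77, 52, 50, 54]
Target new root: 424
Try each candidate change and compute the resulting root:
Candidate A: set leaf[0] = 76 -> leaves = [76, 80, 10, 74, 77, 52, 50, 54]
  L0: [76, 80, 10, 74, 77, 52, 50, 54]
  L1: h(76,80)=(76*31+80)%997=442 h(10,74)=(10*31+74)%997=384 h(77,52)=(77*31+52)%997=445 h(50,54)=(50*31+54)%997=607 -> [442, 384, 445, 607]
  L2: h(442,384)=(442*31+384)%997=128 h(445,607)=(445*31+607)%997=444 -> [128, 444]
  L3: h(128,444)=(128*31+444)%997=424 -> [424]
  root = 424 == target 424  ** MATCH **
Candidate B: set leaf[3] = 19 -> leaves = [12, 80, 10, 19, 77, 52, 50, 54]
  L0: [12, 80, 10, 19, 77, 52, 50, 54]
  L1: h(12,80)=(12*31+80)%997=452 h(10,19)=(10*31+19)%997=329 h(77,52)=(77*31+52)%997=445 h(50,54)=(50*31+54)%997=607 -> [452, 329, 445, 607]
  L2: h(452,329)=(452*31+329)%997=383 h(445,607)=(445*31+607)%997=444 -> [383, 444]
  L3: h(383,444)=(383*31+444)%997=353 -> [353]
  root = 353 != target 424
Candidate C: set leaf[0] = 41 -> leaves = [41, 80, 10, 74, 77, 52, 50, 54]
  L0: [41, 80, 10, 74, 77, 52, 50, 54]
  L1: h(41,80)=(41*31+80)%997=354 h(10,74)=(10*31+74)%997=384 h(77,52)=(77*31+52)%997=445 h(50,54)=(50*31+54)%997=607 -> [354, 384, 445, 607]
  L2: h(354,384)=(354*31+384)%997=391 h(445,607)=(445*31+607)%997=444 -> [391, 444]
  L3: h(391,444)=(391*31+444)%997=601 -> [601]
  root = 601 != target 424
Candidate A produces the target root.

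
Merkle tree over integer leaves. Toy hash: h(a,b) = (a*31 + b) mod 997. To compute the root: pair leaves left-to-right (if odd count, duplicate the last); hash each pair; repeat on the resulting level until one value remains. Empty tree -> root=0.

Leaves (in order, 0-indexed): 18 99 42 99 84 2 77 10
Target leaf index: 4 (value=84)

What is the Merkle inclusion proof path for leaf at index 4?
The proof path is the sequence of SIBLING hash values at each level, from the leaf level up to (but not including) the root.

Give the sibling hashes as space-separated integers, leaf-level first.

Answer: 2 403 831

Derivation:
L0 (leaves): [18, 99, 42, 99, 84, 2, 77, 10], target index=4
L1: h(18,99)=(18*31+99)%997=657 [pair 0] h(42,99)=(42*31+99)%997=404 [pair 1] h(84,2)=(84*31+2)%997=612 [pair 2] h(77,10)=(77*31+10)%997=403 [pair 3] -> [657, 404, 612, 403]
  Sibling for proof at L0: 2
L2: h(657,404)=(657*31+404)%997=831 [pair 0] h(612,403)=(612*31+403)%997=432 [pair 1] -> [831, 432]
  Sibling for proof at L1: 403
L3: h(831,432)=(831*31+432)%997=271 [pair 0] -> [271]
  Sibling for proof at L2: 831
Root: 271
Proof path (sibling hashes from leaf to root): [2, 403, 831]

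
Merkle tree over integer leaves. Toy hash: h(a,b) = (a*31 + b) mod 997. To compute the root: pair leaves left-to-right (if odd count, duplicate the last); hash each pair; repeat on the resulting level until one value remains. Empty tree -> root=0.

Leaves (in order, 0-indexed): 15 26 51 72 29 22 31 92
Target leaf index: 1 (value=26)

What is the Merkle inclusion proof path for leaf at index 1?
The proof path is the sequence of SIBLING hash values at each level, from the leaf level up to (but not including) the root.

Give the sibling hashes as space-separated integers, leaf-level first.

Answer: 15 656 691

Derivation:
L0 (leaves): [15, 26, 51, 72, 29, 22, 31, 92], target index=1
L1: h(15,26)=(15*31+26)%997=491 [pair 0] h(51,72)=(51*31+72)%997=656 [pair 1] h(29,22)=(29*31+22)%997=921 [pair 2] h(31,92)=(31*31+92)%997=56 [pair 3] -> [491, 656, 921, 56]
  Sibling for proof at L0: 15
L2: h(491,656)=(491*31+656)%997=922 [pair 0] h(921,56)=(921*31+56)%997=691 [pair 1] -> [922, 691]
  Sibling for proof at L1: 656
L3: h(922,691)=(922*31+691)%997=360 [pair 0] -> [360]
  Sibling for proof at L2: 691
Root: 360
Proof path (sibling hashes from leaf to root): [15, 656, 691]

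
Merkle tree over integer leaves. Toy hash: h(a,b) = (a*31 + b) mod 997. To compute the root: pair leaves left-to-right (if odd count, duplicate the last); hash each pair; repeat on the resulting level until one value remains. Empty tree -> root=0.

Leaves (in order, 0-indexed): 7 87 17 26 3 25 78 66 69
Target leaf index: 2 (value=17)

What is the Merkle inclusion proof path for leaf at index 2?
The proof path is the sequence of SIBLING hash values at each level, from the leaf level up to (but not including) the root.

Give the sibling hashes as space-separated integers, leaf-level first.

Answer: 26 304 160 793

Derivation:
L0 (leaves): [7, 87, 17, 26, 3, 25, 78, 66, 69], target index=2
L1: h(7,87)=(7*31+87)%997=304 [pair 0] h(17,26)=(17*31+26)%997=553 [pair 1] h(3,25)=(3*31+25)%997=118 [pair 2] h(78,66)=(78*31+66)%997=490 [pair 3] h(69,69)=(69*31+69)%997=214 [pair 4] -> [304, 553, 118, 490, 214]
  Sibling for proof at L0: 26
L2: h(304,553)=(304*31+553)%997=7 [pair 0] h(118,490)=(118*31+490)%997=160 [pair 1] h(214,214)=(214*31+214)%997=866 [pair 2] -> [7, 160, 866]
  Sibling for proof at L1: 304
L3: h(7,160)=(7*31+160)%997=377 [pair 0] h(866,866)=(866*31+866)%997=793 [pair 1] -> [377, 793]
  Sibling for proof at L2: 160
L4: h(377,793)=(377*31+793)%997=516 [pair 0] -> [516]
  Sibling for proof at L3: 793
Root: 516
Proof path (sibling hashes from leaf to root): [26, 304, 160, 793]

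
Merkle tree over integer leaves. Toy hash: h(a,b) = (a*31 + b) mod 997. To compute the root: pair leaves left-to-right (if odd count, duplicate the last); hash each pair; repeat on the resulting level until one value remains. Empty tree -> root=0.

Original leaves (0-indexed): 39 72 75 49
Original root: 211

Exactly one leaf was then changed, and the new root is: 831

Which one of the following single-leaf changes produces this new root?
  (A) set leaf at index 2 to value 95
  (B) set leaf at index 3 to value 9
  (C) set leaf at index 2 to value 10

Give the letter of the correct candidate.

Original leaves: [39, 72, 75, 49]
Target new root: 831
Try each candidate change and compute the resulting root:
Candidate A: set leaf[2] = 95 -> leaves = [39, 72, 95, 49]
  L0: [39, 72, 95, 49]
  L1: h(39,72)=(39*31+72)%997=284 h(95,49)=(95*31+49)%997=3 -> [284, 3]
  L2: h(284,3)=(284*31+3)%997=831 -> [831]
  root = 831 == target 831  ** MATCH **
Candidate B: set leaf[3] = 9 -> leaves = [39, 72, 75, 9]
  L0: [39, 72, 75, 9]
  L1: h(39,72)=(39*31+72)%997=284 h(75,9)=(75*31+9)%997=340 -> [284, 340]
  L2: h(284,340)=(284*31+340)%997=171 -> [171]
  root = 171 != target 831
Candidate C: set leaf[2] = 10 -> leaves = [39, 72, 10, 49]
  L0: [39, 72, 10, 49]
  L1: h(39,72)=(39*31+72)%997=284 h(10,49)=(10*31+49)%997=359 -> [284, 359]
  L2: h(284,359)=(284*31+359)%997=190 -> [190]
  root = 190 != target 831
Candidate A produces the target root.

Answer: A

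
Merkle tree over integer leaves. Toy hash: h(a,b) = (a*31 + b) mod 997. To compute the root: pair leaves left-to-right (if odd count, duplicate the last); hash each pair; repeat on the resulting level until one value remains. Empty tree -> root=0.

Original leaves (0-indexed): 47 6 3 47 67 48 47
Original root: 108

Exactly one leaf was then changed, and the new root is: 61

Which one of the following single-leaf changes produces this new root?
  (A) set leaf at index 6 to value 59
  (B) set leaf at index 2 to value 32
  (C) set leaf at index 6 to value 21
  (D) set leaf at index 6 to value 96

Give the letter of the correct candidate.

Answer: B

Derivation:
Original leaves: [47, 6, 3, 47, 67, 48, 47]
Target new root: 61
Try each candidate change and compute the resulting root:
Candidate A: set leaf[6] = 59 -> leaves = [47, 6, 3, 47, 67, 48, 59]
  L0: [47, 6, 3, 47, 67, 48, 59]
  L1: h(47,6)=(47*31+6)%997=466 h(3,47)=(3*31+47)%997=140 h(67,48)=(67*31+48)%997=131 h(59,59)=(59*31+59)%997=891 -> [466, 140, 131, 891]
  L2: h(466,140)=(466*31+140)%997=628 h(131,891)=(131*31+891)%997=964 -> [628, 964]
  L3: h(628,964)=(628*31+964)%997=492 -> [492]
  root = 492 != target 61
Candidate B: set leaf[2] = 32 -> leaves = [47, 6, 32, 47, 67, 48, 47]
  L0: [47, 6, 32, 47, 67, 48, 47]
  L1: h(47,6)=(47*31+6)%997=466 h(32,47)=(32*31+47)%997=42 h(67,48)=(67*31+48)%997=131 h(47,47)=(47*31+47)%997=507 -> [466, 42, 131, 507]
  L2: h(466,42)=(466*31+42)%997=530 h(131,507)=(131*31+507)%997=580 -> [530, 580]
  L3: h(530,580)=(530*31+580)%997=61 -> [61]
  root = 61 == target 61  ** MATCH **
Candidate C: set leaf[6] = 21 -> leaves = [47, 6, 3, 47, 67, 48, 21]
  L0: [47, 6, 3, 47, 67, 48, 21]
  L1: h(47,6)=(47*31+6)%997=466 h(3,47)=(3*31+47)%997=140 h(67,48)=(67*31+48)%997=131 h(21,21)=(21*31+21)%997=672 -> [466, 140, 131, 672]
  L2: h(466,140)=(466*31+140)%997=628 h(131,672)=(131*31+672)%997=745 -> [628, 745]
  L3: h(628,745)=(628*31+745)%997=273 -> [273]
  root = 273 != target 61
Candidate D: set leaf[6] = 96 -> leaves = [47, 6, 3, 47, 67, 48, 96]
  L0: [47, 6, 3, 47, 67, 48, 96]
  L1: h(47,6)=(47*31+6)%997=466 h(3,47)=(3*31+47)%997=140 h(67,48)=(67*31+48)%997=131 h(96,96)=(96*31+96)%997=81 -> [466, 140, 131, 81]
  L2: h(466,140)=(466*31+140)%997=628 h(131,81)=(131*31+81)%997=154 -> [628, 154]
  L3: h(628,154)=(628*31+154)%997=679 -> [679]
  root = 679 != target 61
Candidate B produces the target root.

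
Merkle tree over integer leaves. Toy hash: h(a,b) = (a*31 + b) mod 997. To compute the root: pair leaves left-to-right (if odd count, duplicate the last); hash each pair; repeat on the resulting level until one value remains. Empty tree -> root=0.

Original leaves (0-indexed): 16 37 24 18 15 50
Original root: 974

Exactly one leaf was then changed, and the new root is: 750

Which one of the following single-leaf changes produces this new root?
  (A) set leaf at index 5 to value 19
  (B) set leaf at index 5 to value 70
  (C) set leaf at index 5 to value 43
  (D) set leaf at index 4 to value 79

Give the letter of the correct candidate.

Answer: C

Derivation:
Original leaves: [16, 37, 24, 18, 15, 50]
Target new root: 750
Try each candidate change and compute the resulting root:
Candidate A: set leaf[5] = 19 -> leaves = [16, 37, 24, 18, 15, 19]
  L0: [16, 37, 24, 18, 15, 19]
  L1: h(16,37)=(16*31+37)%997=533 h(24,18)=(24*31+18)%997=762 h(15,19)=(15*31+19)%997=484 -> [533, 762, 484]
  L2: h(533,762)=(533*31+762)%997=336 h(484,484)=(484*31+484)%997=533 -> [336, 533]
  L3: h(336,533)=(336*31+533)%997=979 -> [979]
  root = 979 != target 750
Candidate B: set leaf[5] = 70 -> leaves = [16, 37, 24, 18, 15, 70]
  L0: [16, 37, 24, 18, 15, 70]
  L1: h(16,37)=(16*31+37)%997=533 h(24,18)=(24*31+18)%997=762 h(15,70)=(15*31+70)%997=535 -> [533, 762, 535]
  L2: h(533,762)=(533*31+762)%997=336 h(535,535)=(535*31+535)%997=171 -> [336, 171]
  L3: h(336,171)=(336*31+171)%997=617 -> [617]
  root = 617 != target 750
Candidate C: set leaf[5] = 43 -> leaves = [16, 37, 24, 18, 15, 43]
  L0: [16, 37, 24, 18, 15, 43]
  L1: h(16,37)=(16*31+37)%997=533 h(24,18)=(24*31+18)%997=762 h(15,43)=(15*31+43)%997=508 -> [533, 762, 508]
  L2: h(533,762)=(533*31+762)%997=336 h(508,508)=(508*31+508)%997=304 -> [336, 304]
  L3: h(336,304)=(336*31+304)%997=750 -> [750]
  root = 750 == target 750  ** MATCH **
Candidate D: set leaf[4] = 79 -> leaves = [16, 37, 24, 18, 79, 50]
  L0: [16, 37, 24, 18, 79, 50]
  L1: h(16,37)=(16*31+37)%997=533 h(24,18)=(24*31+18)%997=762 h(79,50)=(79*31+50)%997=505 -> [533, 762, 505]
  L2: h(533,762)=(533*31+762)%997=336 h(505,505)=(505*31+505)%997=208 -> [336, 208]
  L3: h(336,208)=(336*31+208)%997=654 -> [654]
  root = 654 != target 750
Candidate C produces the target root.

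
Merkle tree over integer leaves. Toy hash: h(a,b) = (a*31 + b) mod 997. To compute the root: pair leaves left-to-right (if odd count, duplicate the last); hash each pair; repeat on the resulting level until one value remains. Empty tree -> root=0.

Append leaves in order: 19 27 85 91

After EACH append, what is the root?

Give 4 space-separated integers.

After append 19 (leaves=[19]):
  L0: [19]
  root=19
After append 27 (leaves=[19, 27]):
  L0: [19, 27]
  L1: h(19,27)=(19*31+27)%997=616 -> [616]
  root=616
After append 85 (leaves=[19, 27, 85]):
  L0: [19, 27, 85]
  L1: h(19,27)=(19*31+27)%997=616 h(85,85)=(85*31+85)%997=726 -> [616, 726]
  L2: h(616,726)=(616*31+726)%997=879 -> [879]
  root=879
After append 91 (leaves=[19, 27, 85, 91]):
  L0: [19, 27, 85, 91]
  L1: h(19,27)=(19*31+27)%997=616 h(85,91)=(85*31+91)%997=732 -> [616, 732]
  L2: h(616,732)=(616*31+732)%997=885 -> [885]
  root=885

Answer: 19 616 879 885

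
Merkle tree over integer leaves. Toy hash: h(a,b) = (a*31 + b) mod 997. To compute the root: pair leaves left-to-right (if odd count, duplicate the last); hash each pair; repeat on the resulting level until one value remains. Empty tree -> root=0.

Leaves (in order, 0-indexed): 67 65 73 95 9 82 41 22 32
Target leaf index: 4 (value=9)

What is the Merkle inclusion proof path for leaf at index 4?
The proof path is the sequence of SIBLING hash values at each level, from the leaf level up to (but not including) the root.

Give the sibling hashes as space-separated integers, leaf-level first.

Answer: 82 296 964 729

Derivation:
L0 (leaves): [67, 65, 73, 95, 9, 82, 41, 22, 32], target index=4
L1: h(67,65)=(67*31+65)%997=148 [pair 0] h(73,95)=(73*31+95)%997=364 [pair 1] h(9,82)=(9*31+82)%997=361 [pair 2] h(41,22)=(41*31+22)%997=296 [pair 3] h(32,32)=(32*31+32)%997=27 [pair 4] -> [148, 364, 361, 296, 27]
  Sibling for proof at L0: 82
L2: h(148,364)=(148*31+364)%997=964 [pair 0] h(361,296)=(361*31+296)%997=520 [pair 1] h(27,27)=(27*31+27)%997=864 [pair 2] -> [964, 520, 864]
  Sibling for proof at L1: 296
L3: h(964,520)=(964*31+520)%997=494 [pair 0] h(864,864)=(864*31+864)%997=729 [pair 1] -> [494, 729]
  Sibling for proof at L2: 964
L4: h(494,729)=(494*31+729)%997=91 [pair 0] -> [91]
  Sibling for proof at L3: 729
Root: 91
Proof path (sibling hashes from leaf to root): [82, 296, 964, 729]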